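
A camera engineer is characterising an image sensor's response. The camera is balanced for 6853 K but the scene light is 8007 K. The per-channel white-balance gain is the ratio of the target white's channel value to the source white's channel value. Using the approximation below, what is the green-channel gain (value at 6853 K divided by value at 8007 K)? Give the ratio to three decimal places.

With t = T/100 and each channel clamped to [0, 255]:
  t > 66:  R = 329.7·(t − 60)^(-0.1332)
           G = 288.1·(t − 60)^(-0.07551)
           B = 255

At 8007 K (t = 80.07):
  G = 288.1·(80.07 − 60)^(-0.07551) = 288.1·20.07^(-0.07551) = 288.1·0.79734 = 229.714.
At 6853 K (t = 68.53):
  G = 288.1·(68.53 − 60)^(-0.07551) = 288.1·8.53^(-0.07551) = 288.1·0.85056 = 245.046.
Gain = 245.046 / 229.714 = 1.0667 → 1.067.

1.067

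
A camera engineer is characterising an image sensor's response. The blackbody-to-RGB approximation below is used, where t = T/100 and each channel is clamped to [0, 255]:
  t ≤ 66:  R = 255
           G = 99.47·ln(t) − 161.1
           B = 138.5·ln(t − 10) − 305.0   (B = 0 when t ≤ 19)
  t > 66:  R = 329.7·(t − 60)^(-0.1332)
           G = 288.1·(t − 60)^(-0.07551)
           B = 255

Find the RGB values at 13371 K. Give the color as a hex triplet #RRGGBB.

t = 13371/100 = 133.71; the t > 66 branch applies.
R = 329.7·(133.71 − 60)^(-0.1332) = 329.7·73.71^(-0.1332) = 329.7·0.56396 = 185.936.
G = 288.1·(133.71 − 60)^(-0.07551) = 288.1·73.71^(-0.07551) = 288.1·0.72274 = 208.222.
B = 255 by definition for t > 66.
Rounded: (186, 208, 255).
In hex: #BAD0FF.

#BAD0FF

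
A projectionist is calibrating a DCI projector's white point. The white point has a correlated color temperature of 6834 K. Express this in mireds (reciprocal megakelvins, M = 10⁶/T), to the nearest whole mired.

146 mireds

M = 10⁶ / 6834 = 146.327 → 146 mireds.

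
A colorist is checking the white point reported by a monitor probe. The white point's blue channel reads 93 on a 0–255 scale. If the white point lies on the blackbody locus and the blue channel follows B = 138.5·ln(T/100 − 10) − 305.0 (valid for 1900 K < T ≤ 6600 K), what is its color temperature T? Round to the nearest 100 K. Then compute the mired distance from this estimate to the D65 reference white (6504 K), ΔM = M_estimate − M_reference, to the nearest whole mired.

+203 mireds

ln(t − 10) = (93 + 305.0) / 138.5 = 2.8736.
t − 10 = e^2.8736 = 17.701, so t = 27.701.
T = 100·t = 2770 K → 2800 K to the nearest 100 K.
M_estimate = 10⁶/2800 = 357.14; M_reference = 10⁶/6504 = 153.75.
ΔM = 357.14 − 153.75 = 203.39 → +203 mireds.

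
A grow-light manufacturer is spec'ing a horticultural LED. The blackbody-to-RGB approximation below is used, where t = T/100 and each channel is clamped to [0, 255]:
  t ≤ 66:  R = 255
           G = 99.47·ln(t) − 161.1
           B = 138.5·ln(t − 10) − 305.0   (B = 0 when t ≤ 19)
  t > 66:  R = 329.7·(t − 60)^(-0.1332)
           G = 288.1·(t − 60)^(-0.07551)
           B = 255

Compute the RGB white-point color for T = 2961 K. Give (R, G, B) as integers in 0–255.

(255, 176, 107)

t = 2961/100 = 29.61; the t ≤ 66 branch applies.
R = 255 by definition for t ≤ 66.
G = 99.47·ln 29.61 − 161.1 = 99.47·3.3881 − 161.1 = 175.916.
B = 138.5·ln(29.61 − 10) − 305.0 = 138.5·ln 19.61 − 305.0 = 138.5·2.9760 − 305.0 = 107.181.
Rounded: (255, 176, 107).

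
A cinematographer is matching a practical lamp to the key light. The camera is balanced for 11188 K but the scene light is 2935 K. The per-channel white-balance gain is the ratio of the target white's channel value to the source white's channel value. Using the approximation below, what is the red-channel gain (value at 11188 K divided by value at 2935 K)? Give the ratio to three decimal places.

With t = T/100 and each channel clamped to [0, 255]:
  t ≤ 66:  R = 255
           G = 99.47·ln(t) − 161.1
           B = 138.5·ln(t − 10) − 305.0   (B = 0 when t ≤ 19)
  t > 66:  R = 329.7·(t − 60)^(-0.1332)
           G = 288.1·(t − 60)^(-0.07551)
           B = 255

0.764

At 2935 K (t = 29.35):
  R = 255 by definition for t ≤ 66.
At 11188 K (t = 111.88):
  R = 329.7·(111.88 − 60)^(-0.1332) = 329.7·51.88^(-0.1332) = 329.7·0.59097 = 194.841.
Gain = 194.841 / 255.000 = 0.7641 → 0.764.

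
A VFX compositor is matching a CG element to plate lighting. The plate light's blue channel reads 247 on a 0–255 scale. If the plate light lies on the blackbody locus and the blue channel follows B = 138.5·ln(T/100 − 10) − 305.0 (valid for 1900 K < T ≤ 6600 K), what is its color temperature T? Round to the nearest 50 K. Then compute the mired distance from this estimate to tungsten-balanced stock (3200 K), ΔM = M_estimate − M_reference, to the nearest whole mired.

ln(t − 10) = (247 + 305.0) / 138.5 = 3.9856.
t − 10 = e^3.9856 = 53.815, so t = 63.815.
T = 100·t = 6382 K → 6400 K to the nearest 50 K.
M_estimate = 10⁶/6400 = 156.25; M_reference = 10⁶/3200 = 312.50.
ΔM = 156.25 − 312.50 = -156.25 → -156 mireds.

-156 mireds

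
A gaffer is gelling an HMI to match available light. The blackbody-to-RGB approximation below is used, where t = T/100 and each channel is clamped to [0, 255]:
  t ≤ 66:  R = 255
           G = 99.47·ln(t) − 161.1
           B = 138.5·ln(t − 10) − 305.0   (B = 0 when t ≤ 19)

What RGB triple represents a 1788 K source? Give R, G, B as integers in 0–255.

t = 1788/100 = 17.88; the t ≤ 66 branch applies.
R = 255 by definition for t ≤ 66.
G = 99.47·ln 17.88 − 161.1 = 99.47·2.8837 − 161.1 = 125.740.
t = 17.88 ≤ 19, so B = 0.
Rounded: (255, 126, 0).

R=255, G=126, B=0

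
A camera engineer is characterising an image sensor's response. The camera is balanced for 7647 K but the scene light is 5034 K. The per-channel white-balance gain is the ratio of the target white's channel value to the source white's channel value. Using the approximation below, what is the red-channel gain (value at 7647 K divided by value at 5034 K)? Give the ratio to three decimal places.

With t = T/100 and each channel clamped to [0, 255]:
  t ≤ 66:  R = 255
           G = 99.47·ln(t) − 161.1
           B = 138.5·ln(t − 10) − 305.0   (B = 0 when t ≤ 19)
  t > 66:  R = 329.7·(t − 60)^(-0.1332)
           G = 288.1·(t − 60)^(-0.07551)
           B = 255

At 5034 K (t = 50.34):
  R = 255 by definition for t ≤ 66.
At 7647 K (t = 76.47):
  R = 329.7·(76.47 − 60)^(-0.1332) = 329.7·16.47^(-0.1332) = 329.7·0.68855 = 227.015.
Gain = 227.015 / 255.000 = 0.8903 → 0.890.

0.890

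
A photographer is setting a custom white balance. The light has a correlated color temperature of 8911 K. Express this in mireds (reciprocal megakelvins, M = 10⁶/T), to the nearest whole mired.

M = 10⁶ / 8911 = 112.221 → 112 mireds.

112 mireds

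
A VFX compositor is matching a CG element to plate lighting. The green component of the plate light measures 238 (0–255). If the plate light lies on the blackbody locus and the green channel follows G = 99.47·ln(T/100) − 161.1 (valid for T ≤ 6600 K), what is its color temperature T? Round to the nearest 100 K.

5500 K

ln t = (238 + 161.1) / 99.47 = 4.0123.
t = e^4.0123 = 55.272.
T = 100·t = 5527 K → 5500 K to the nearest 100 K.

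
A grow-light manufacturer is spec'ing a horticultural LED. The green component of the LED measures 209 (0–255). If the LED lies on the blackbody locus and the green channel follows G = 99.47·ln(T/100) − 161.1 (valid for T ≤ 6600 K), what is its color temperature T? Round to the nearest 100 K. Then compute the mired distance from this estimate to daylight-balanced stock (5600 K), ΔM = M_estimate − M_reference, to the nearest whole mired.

ln t = (209 + 161.1) / 99.47 = 3.7207.
t = e^3.7207 = 41.294.
T = 100·t = 4129 K → 4100 K to the nearest 100 K.
M_estimate = 10⁶/4100 = 243.90; M_reference = 10⁶/5600 = 178.57.
ΔM = 243.90 − 178.57 = 65.33 → +65 mireds.

+65 mireds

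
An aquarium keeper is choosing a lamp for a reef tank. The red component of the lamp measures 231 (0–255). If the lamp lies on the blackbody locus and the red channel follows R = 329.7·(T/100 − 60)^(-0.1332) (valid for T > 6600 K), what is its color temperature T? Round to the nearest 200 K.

(t − 60)^(-0.1332) = 231/329.7 = 0.70064.
t − 60 = 0.70064^(1/-0.1332) = 0.70064^(-7.508) = 14.453, so t = 74.453.
T = 100·t = 7445 K → 7400 K to the nearest 200 K.

7400 K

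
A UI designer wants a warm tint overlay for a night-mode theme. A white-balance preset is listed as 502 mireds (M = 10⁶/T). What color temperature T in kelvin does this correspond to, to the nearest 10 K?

1990 K

T = 10⁶ / 502 = 1992.03 K → 1990 K.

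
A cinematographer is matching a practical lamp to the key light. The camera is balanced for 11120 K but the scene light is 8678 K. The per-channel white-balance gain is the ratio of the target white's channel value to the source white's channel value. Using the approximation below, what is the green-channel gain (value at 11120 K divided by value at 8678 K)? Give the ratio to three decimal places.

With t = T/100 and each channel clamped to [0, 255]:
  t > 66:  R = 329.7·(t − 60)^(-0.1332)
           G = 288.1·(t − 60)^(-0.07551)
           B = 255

0.952

At 8678 K (t = 86.78):
  G = 288.1·(86.78 − 60)^(-0.07551) = 288.1·26.78^(-0.07551) = 288.1·0.78016 = 224.765.
At 11120 K (t = 111.2):
  G = 288.1·(111.2 − 60)^(-0.07551) = 288.1·51.2^(-0.07551) = 288.1·0.74290 = 214.031.
Gain = 214.031 / 224.765 = 0.9522 → 0.952.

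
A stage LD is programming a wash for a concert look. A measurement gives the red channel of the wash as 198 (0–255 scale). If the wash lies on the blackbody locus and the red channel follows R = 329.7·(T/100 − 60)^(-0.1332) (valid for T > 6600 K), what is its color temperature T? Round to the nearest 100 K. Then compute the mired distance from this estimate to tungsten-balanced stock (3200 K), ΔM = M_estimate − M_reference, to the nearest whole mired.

(t − 60)^(-0.1332) = 198/329.7 = 0.60055.
t − 60 = 0.60055^(1/-0.1332) = 0.60055^(-7.508) = 45.980, so t = 105.980.
T = 100·t = 10598 K → 10600 K to the nearest 100 K.
M_estimate = 10⁶/10600 = 94.34; M_reference = 10⁶/3200 = 312.50.
ΔM = 94.34 − 312.50 = -218.16 → -218 mireds.

-218 mireds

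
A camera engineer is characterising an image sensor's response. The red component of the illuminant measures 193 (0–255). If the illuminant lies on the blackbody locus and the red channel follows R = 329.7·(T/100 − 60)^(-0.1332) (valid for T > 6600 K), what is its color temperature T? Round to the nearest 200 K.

(t − 60)^(-0.1332) = 193/329.7 = 0.58538.
t − 60 = 0.58538^(1/-0.1332) = 0.58538^(-7.508) = 55.713, so t = 115.713.
T = 100·t = 11571 K → 11600 K to the nearest 200 K.

11600 K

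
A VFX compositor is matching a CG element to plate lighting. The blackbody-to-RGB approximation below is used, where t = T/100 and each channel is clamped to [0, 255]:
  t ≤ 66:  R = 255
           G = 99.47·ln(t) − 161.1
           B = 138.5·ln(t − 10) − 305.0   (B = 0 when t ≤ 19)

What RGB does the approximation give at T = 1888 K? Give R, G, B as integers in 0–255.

R=255, G=131, B=0

t = 1888/100 = 18.88; the t ≤ 66 branch applies.
R = 255 by definition for t ≤ 66.
G = 99.47·ln 18.88 − 161.1 = 99.47·2.9381 − 161.1 = 131.153.
t = 18.88 ≤ 19, so B = 0.
Rounded: (255, 131, 0).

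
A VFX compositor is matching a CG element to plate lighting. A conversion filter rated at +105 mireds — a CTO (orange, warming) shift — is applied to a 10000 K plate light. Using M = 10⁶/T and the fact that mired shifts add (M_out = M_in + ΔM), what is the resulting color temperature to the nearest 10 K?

M_in = 10⁶/10000 = 100.00 mireds.
M_out = 100.00 + (+105) = 205.00 mireds.
T_out = 10⁶/205.00 = 4878.0 K → 4880 K.

4880 K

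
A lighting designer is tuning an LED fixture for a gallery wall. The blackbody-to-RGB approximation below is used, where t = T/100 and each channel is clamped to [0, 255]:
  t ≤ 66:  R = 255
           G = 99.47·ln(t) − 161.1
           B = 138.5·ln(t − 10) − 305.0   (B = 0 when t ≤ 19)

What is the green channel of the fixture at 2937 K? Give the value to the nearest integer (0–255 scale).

t = 2937/100 = 29.37; the t ≤ 66 branch applies.
G = 99.47·ln 29.37 − 161.1 = 99.47·3.3800 − 161.1 = 175.106.
Rounded: 175.

175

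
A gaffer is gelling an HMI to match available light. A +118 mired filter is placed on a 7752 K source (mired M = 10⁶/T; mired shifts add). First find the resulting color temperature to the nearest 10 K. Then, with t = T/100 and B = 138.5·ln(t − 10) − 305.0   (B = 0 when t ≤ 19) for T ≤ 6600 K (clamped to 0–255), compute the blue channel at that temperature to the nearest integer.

168

M_in = 10⁶/7752 = 129.00; M_out = 129.00 + (+118) = 247.00.
T_out = 10⁶/247.00 = 4048.6 K → 4050 K; t = 40.5.
B = 138.5·ln(40.5 − 10) − 305.0 = 138.5·ln 30.5 − 305.0 = 138.5·3.4177 − 305.0 = 168.355.
Rounded: 168.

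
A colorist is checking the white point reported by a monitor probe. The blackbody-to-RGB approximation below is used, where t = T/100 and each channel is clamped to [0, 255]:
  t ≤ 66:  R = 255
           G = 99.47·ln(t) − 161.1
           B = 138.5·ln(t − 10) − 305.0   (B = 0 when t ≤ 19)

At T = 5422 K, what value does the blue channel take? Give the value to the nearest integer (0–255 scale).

t = 5422/100 = 54.22; the t ≤ 66 branch applies.
B = 138.5·ln(54.22 − 10) − 305.0 = 138.5·ln 44.22 − 305.0 = 138.5·3.7892 − 305.0 = 219.801.
Rounded: 220.

220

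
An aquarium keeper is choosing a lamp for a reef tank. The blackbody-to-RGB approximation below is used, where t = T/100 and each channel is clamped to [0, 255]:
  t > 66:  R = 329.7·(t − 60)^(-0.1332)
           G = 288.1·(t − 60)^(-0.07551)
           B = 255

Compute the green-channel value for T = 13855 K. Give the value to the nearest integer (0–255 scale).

t = 13855/100 = 138.55; the t > 66 branch applies.
G = 288.1·(138.55 − 60)^(-0.07551) = 288.1·78.55^(-0.07551) = 288.1·0.71928 = 207.224.
Rounded: 207.

207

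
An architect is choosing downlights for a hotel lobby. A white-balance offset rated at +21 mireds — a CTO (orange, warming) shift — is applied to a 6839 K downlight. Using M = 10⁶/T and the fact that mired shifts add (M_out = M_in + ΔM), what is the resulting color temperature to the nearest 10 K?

5980 K

M_in = 10⁶/6839 = 146.22 mireds.
M_out = 146.22 + (+21) = 167.22 mireds.
T_out = 10⁶/167.22 = 5980.1 K → 5980 K.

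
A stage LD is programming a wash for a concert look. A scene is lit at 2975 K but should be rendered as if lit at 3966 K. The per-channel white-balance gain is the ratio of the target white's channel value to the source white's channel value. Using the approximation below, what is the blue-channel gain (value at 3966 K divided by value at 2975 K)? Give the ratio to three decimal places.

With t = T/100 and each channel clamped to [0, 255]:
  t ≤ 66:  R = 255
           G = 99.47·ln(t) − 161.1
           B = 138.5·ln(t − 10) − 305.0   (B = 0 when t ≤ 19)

At 2975 K (t = 29.75):
  B = 138.5·ln(29.75 − 10) − 305.0 = 138.5·ln 19.75 − 305.0 = 138.5·2.9832 − 305.0 = 108.167.
At 3966 K (t = 39.66):
  B = 138.5·ln(39.66 − 10) − 305.0 = 138.5·ln 29.66 − 305.0 = 138.5·3.3898 − 305.0 = 164.487.
Gain = 164.487 / 108.167 = 1.5207 → 1.521.

1.521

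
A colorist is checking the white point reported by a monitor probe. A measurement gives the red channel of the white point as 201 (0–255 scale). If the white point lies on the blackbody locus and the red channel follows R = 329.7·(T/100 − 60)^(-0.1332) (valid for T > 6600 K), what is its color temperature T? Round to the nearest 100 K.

10100 K

(t − 60)^(-0.1332) = 201/329.7 = 0.60965.
t − 60 = 0.60965^(1/-0.1332) = 0.60965^(-7.508) = 41.071, so t = 101.071.
T = 100·t = 10107 K → 10100 K to the nearest 100 K.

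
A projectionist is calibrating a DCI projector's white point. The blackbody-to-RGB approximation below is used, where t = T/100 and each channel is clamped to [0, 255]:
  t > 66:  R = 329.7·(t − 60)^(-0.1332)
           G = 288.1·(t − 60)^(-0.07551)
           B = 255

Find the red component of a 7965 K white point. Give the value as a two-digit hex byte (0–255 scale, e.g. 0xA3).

0xDE

t = 7965/100 = 79.65; the t > 66 branch applies.
R = 329.7·(79.65 − 60)^(-0.1332) = 329.7·19.65^(-0.1332) = 329.7·0.67255 = 221.739.
Rounded: 222; in hex, 0xDE.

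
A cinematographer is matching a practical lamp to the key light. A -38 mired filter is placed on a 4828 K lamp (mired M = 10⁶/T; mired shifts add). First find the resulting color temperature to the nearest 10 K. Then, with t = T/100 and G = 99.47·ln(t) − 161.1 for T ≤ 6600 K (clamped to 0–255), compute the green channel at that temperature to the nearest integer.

M_in = 10⁶/4828 = 207.13; M_out = 207.13 + (-38) = 169.13.
T_out = 10⁶/169.13 = 5912.8 K → 5910 K; t = 59.1.
G = 99.47·ln 59.1 − 161.1 = 99.47·4.0792 − 161.1 = 244.661.
Rounded: 245.

245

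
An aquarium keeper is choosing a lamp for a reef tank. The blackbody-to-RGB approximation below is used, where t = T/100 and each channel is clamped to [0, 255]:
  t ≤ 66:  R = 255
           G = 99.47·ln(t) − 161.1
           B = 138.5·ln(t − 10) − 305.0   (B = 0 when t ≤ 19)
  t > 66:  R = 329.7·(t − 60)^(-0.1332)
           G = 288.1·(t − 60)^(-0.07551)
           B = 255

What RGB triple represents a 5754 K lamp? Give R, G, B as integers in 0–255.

R=255, G=242, B=230

t = 5754/100 = 57.54; the t ≤ 66 branch applies.
R = 255 by definition for t ≤ 66.
G = 99.47·ln 57.54 − 161.1 = 99.47·4.0525 − 161.1 = 242.000.
B = 138.5·ln(57.54 − 10) − 305.0 = 138.5·ln 47.54 − 305.0 = 138.5·3.8616 − 305.0 = 229.828.
Rounded: (255, 242, 230).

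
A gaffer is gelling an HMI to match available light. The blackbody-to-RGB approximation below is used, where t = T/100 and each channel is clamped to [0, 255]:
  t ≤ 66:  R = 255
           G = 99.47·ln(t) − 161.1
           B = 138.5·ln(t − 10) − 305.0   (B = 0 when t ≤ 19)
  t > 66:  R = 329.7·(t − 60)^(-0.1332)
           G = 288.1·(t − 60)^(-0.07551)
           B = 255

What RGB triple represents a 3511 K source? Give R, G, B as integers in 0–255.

R=255, G=193, B=141

t = 3511/100 = 35.11; the t ≤ 66 branch applies.
R = 255 by definition for t ≤ 66.
G = 99.47·ln 35.11 − 161.1 = 99.47·3.5585 − 161.1 = 192.863.
B = 138.5·ln(35.11 − 10) − 305.0 = 138.5·ln 25.11 − 305.0 = 138.5·3.2233 − 305.0 = 141.422.
Rounded: (255, 193, 141).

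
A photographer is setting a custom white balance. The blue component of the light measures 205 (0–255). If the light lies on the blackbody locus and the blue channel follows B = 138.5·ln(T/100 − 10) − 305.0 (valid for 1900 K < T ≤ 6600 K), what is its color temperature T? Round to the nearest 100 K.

ln(t − 10) = (205 + 305.0) / 138.5 = 3.6823.
t − 10 = e^3.6823 = 39.738, so t = 49.738.
T = 100·t = 4974 K → 5000 K to the nearest 100 K.

5000 K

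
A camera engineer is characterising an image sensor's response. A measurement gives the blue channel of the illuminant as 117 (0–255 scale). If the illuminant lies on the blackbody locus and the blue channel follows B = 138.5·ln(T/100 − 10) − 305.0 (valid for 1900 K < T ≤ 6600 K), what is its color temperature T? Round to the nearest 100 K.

3100 K

ln(t − 10) = (117 + 305.0) / 138.5 = 3.0469.
t − 10 = e^3.0469 = 21.051, so t = 31.051.
T = 100·t = 3105 K → 3100 K to the nearest 100 K.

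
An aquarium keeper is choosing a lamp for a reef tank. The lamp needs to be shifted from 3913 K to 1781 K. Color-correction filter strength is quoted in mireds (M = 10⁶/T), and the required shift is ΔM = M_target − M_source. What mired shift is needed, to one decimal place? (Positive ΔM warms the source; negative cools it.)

+305.9 mireds

M_source = 10⁶/3913 = 255.558; M_target = 10⁶/1781 = 561.482.
ΔM = 561.482 − 255.558 = 305.924 → +305.9 mireds, a warming shift.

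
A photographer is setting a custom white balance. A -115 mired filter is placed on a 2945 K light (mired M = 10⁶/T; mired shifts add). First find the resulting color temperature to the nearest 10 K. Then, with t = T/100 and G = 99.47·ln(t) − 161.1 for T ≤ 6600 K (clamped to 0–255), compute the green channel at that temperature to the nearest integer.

216

M_in = 10⁶/2945 = 339.56; M_out = 339.56 + (-115) = 224.56.
T_out = 10⁶/224.56 = 4453.2 K → 4450 K; t = 44.5.
G = 99.47·ln 44.5 − 161.1 = 99.47·3.7955 − 161.1 = 216.437.
Rounded: 216.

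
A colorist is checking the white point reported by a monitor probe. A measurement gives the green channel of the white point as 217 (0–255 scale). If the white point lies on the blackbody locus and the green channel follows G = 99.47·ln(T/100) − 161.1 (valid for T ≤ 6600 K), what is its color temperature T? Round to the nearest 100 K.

4500 K

ln t = (217 + 161.1) / 99.47 = 3.8011.
t = e^3.8011 = 44.752.
T = 100·t = 4475 K → 4500 K to the nearest 100 K.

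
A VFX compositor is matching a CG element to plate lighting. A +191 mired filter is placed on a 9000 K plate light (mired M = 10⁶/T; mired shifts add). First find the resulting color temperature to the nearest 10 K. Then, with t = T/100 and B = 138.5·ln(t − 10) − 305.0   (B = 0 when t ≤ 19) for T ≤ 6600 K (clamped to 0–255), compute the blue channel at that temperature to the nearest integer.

130

M_in = 10⁶/9000 = 111.11; M_out = 111.11 + (+191) = 302.11.
T_out = 10⁶/302.11 = 3310.0 K → 3310 K; t = 33.1.
B = 138.5·ln(33.1 − 10) − 305.0 = 138.5·ln 23.1 − 305.0 = 138.5·3.1398 − 305.0 = 129.867.
Rounded: 130.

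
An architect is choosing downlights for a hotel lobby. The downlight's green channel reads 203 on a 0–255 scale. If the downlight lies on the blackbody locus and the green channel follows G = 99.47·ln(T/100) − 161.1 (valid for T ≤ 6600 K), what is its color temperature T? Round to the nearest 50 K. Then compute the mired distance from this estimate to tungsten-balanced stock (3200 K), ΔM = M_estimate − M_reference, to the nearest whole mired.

ln t = (203 + 161.1) / 99.47 = 3.6604.
t = e^3.6604 = 38.877.
T = 100·t = 3888 K → 3900 K to the nearest 50 K.
M_estimate = 10⁶/3900 = 256.41; M_reference = 10⁶/3200 = 312.50.
ΔM = 256.41 − 312.50 = -56.09 → -56 mireds.

-56 mireds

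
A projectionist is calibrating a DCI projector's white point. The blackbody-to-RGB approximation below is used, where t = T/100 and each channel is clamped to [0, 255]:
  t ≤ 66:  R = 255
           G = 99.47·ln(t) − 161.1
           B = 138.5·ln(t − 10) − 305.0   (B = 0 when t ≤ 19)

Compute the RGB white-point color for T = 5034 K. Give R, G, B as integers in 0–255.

R=255, G=229, B=207

t = 5034/100 = 50.34; the t ≤ 66 branch applies.
R = 255 by definition for t ≤ 66.
G = 99.47·ln 50.34 − 161.1 = 99.47·3.9188 − 161.1 = 228.703.
B = 138.5·ln(50.34 − 10) − 305.0 = 138.5·ln 40.34 − 305.0 = 138.5·3.6973 − 305.0 = 207.082.
Rounded: (255, 229, 207).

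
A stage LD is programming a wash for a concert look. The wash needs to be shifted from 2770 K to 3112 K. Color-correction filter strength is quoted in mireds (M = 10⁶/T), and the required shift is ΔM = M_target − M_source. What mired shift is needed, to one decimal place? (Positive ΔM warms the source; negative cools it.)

M_source = 10⁶/2770 = 361.011; M_target = 10⁶/3112 = 321.337.
ΔM = 321.337 − 361.011 = -39.674 → -39.7 mireds, a cooling shift.

-39.7 mireds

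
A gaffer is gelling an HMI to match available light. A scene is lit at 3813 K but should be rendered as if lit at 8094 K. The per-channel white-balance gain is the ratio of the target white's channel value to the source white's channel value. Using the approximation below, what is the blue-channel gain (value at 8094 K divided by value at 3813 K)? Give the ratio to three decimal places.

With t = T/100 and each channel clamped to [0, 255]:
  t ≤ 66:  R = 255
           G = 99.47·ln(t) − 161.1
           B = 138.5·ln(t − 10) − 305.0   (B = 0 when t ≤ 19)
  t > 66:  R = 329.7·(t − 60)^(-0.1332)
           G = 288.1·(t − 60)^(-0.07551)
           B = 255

1.623

At 3813 K (t = 38.13):
  B = 138.5·ln(38.13 − 10) − 305.0 = 138.5·ln 28.13 − 305.0 = 138.5·3.3368 − 305.0 = 157.152.
At 8094 K (t = 80.94):
  B = 255 by definition for t > 66.
Gain = 255.000 / 157.152 = 1.6226 → 1.623.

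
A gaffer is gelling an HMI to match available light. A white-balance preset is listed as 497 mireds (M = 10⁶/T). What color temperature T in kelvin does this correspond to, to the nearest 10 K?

2010 K

T = 10⁶ / 497 = 2012.07 K → 2010 K.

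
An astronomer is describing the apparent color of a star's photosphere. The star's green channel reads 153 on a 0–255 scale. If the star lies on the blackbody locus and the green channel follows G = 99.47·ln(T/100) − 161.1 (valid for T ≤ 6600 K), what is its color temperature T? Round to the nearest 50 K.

ln t = (153 + 161.1) / 99.47 = 3.1577.
t = e^3.1577 = 23.517.
T = 100·t = 2352 K → 2350 K to the nearest 50 K.

2350 K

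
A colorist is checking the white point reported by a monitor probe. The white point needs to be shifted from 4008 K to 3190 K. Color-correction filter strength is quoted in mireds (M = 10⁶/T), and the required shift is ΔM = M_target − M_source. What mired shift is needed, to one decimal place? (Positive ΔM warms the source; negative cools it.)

M_source = 10⁶/4008 = 249.501; M_target = 10⁶/3190 = 313.480.
ΔM = 313.480 − 249.501 = 63.979 → +64.0 mireds, a warming shift.

+64.0 mireds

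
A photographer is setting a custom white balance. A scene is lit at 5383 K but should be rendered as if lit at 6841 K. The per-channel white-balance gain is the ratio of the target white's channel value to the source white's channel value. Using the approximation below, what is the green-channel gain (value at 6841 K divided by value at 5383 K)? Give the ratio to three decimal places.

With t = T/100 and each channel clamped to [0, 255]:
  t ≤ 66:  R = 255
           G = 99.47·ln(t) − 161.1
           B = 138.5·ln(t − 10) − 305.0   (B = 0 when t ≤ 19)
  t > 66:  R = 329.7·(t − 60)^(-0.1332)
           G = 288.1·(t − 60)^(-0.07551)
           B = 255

1.042

At 5383 K (t = 53.83):
  G = 99.47·ln 53.83 − 161.1 = 99.47·3.9858 − 161.1 = 235.371.
At 6841 K (t = 68.41):
  G = 288.1·(68.41 − 60)^(-0.07551) = 288.1·8.41^(-0.07551) = 288.1·0.85147 = 245.308.
Gain = 245.308 / 235.371 = 1.0422 → 1.042.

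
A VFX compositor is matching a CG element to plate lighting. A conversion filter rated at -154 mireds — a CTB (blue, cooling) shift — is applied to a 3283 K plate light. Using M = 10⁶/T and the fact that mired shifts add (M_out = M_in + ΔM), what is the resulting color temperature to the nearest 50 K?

M_in = 10⁶/3283 = 304.60 mireds.
M_out = 304.60 + (-154) = 150.60 mireds.
T_out = 10⁶/150.60 = 6640.1 K → 6650 K.

6650 K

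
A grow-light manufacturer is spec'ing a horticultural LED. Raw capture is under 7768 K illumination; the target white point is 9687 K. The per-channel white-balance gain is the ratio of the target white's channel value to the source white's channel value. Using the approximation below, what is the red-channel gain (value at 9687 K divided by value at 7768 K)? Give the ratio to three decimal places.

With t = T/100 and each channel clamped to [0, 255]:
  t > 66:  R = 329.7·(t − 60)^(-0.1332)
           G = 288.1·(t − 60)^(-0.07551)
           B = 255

At 7768 K (t = 77.68):
  R = 329.7·(77.68 − 60)^(-0.1332) = 329.7·17.68^(-0.1332) = 329.7·0.68208 = 224.882.
At 9687 K (t = 96.87):
  R = 329.7·(96.87 − 60)^(-0.1332) = 329.7·36.87^(-0.1332) = 329.7·0.61847 = 203.910.
Gain = 203.910 / 224.882 = 0.9067 → 0.907.

0.907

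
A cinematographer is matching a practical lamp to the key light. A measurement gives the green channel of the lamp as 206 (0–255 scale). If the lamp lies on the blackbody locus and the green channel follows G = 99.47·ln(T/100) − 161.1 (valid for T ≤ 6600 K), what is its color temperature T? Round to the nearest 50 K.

ln t = (206 + 161.1) / 99.47 = 3.6906.
t = e^3.6906 = 40.067.
T = 100·t = 4007 K → 4000 K to the nearest 50 K.

4000 K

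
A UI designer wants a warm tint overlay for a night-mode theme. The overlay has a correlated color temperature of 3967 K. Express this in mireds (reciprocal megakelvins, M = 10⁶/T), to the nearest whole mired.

M = 10⁶ / 3967 = 252.080 → 252 mireds.

252 mireds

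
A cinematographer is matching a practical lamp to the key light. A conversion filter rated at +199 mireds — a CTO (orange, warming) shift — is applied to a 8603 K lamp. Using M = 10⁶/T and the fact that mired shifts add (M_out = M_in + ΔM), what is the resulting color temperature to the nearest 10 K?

M_in = 10⁶/8603 = 116.24 mireds.
M_out = 116.24 + (+199) = 315.24 mireds.
T_out = 10⁶/315.24 = 3172.2 K → 3170 K.

3170 K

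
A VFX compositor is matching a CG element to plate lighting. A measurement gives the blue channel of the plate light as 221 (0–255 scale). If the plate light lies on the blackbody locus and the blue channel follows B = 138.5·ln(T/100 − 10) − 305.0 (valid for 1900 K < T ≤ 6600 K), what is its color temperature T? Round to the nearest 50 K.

5450 K

ln(t − 10) = (221 + 305.0) / 138.5 = 3.7978.
t − 10 = e^3.7978 = 44.604, so t = 54.604.
T = 100·t = 5460 K → 5450 K to the nearest 50 K.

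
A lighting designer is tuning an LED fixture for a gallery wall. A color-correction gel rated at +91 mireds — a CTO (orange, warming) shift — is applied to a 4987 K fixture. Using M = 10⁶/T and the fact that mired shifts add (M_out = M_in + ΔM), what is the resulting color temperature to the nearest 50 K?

M_in = 10⁶/4987 = 200.52 mireds.
M_out = 200.52 + (+91) = 291.52 mireds.
T_out = 10⁶/291.52 = 3430.3 K → 3450 K.

3450 K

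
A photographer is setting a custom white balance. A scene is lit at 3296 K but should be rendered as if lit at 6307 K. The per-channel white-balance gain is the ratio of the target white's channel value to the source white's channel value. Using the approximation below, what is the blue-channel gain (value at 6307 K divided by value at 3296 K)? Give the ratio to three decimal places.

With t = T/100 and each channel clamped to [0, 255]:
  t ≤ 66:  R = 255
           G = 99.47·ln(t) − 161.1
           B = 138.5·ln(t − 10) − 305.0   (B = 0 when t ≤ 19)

1.899

At 3296 K (t = 32.96):
  B = 138.5·ln(32.96 − 10) − 305.0 = 138.5·ln 22.96 − 305.0 = 138.5·3.1338 − 305.0 = 129.025.
At 6307 K (t = 63.07):
  B = 138.5·ln(63.07 − 10) − 305.0 = 138.5·ln 53.07 − 305.0 = 138.5·3.9716 − 305.0 = 245.068.
Gain = 245.068 / 129.025 = 1.8994 → 1.899.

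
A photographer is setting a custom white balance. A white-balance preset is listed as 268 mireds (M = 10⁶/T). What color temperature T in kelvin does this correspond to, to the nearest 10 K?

T = 10⁶ / 268 = 3731.34 K → 3730 K.

3730 K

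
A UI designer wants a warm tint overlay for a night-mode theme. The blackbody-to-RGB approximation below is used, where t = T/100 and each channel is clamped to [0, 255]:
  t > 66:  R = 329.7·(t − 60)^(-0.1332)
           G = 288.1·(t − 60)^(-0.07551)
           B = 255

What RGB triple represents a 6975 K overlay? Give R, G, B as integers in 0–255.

t = 6975/100 = 69.75; the t > 66 branch applies.
R = 329.7·(69.75 − 60)^(-0.1332) = 329.7·9.75^(-0.1332) = 329.7·0.73835 = 243.435.
G = 288.1·(69.75 − 60)^(-0.07551) = 288.1·9.75^(-0.07551) = 288.1·0.84202 = 242.585.
B = 255 by definition for t > 66.
Rounded: (243, 243, 255).

R=243, G=243, B=255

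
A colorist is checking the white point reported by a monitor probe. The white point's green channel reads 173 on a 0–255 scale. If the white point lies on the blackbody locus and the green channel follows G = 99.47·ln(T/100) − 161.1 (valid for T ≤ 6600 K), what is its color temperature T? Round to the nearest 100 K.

ln t = (173 + 161.1) / 99.47 = 3.3588.
t = e^3.3588 = 28.755.
T = 100·t = 2875 K → 2900 K to the nearest 100 K.

2900 K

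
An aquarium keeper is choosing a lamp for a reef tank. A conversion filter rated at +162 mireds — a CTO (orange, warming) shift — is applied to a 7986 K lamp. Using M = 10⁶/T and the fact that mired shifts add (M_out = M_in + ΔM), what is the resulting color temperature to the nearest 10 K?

M_in = 10⁶/7986 = 125.22 mireds.
M_out = 125.22 + (+162) = 287.22 mireds.
T_out = 10⁶/287.22 = 3481.7 K → 3480 K.

3480 K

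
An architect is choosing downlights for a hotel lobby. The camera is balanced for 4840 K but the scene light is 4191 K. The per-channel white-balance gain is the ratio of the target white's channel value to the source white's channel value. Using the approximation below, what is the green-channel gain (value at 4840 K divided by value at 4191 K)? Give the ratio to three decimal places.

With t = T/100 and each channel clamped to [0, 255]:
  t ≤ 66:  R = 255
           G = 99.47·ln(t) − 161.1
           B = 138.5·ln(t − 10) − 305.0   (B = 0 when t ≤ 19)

At 4191 K (t = 41.91):
  G = 99.47·ln 41.91 − 161.1 = 99.47·3.7355 − 161.1 = 210.473.
At 4840 K (t = 48.4):
  G = 99.47·ln 48.4 − 161.1 = 99.47·3.8795 − 161.1 = 224.794.
Gain = 224.794 / 210.473 = 1.0680 → 1.068.

1.068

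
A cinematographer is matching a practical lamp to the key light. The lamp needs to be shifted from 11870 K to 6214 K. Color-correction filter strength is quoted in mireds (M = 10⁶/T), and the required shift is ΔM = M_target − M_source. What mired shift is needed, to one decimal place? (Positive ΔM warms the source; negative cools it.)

+76.7 mireds

M_source = 10⁶/11870 = 84.246; M_target = 10⁶/6214 = 160.927.
ΔM = 160.927 − 84.246 = 76.681 → +76.7 mireds, a warming shift.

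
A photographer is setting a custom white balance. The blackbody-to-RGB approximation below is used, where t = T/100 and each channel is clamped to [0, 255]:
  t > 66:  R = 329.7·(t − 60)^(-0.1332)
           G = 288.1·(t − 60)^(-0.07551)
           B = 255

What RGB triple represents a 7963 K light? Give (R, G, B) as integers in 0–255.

(222, 230, 255)

t = 7963/100 = 79.63; the t > 66 branch applies.
R = 329.7·(79.63 − 60)^(-0.1332) = 329.7·19.63^(-0.1332) = 329.7·0.67264 = 221.770.
G = 288.1·(79.63 − 60)^(-0.07551) = 288.1·19.63^(-0.07551) = 288.1·0.79868 = 230.099.
B = 255 by definition for t > 66.
Rounded: (222, 230, 255).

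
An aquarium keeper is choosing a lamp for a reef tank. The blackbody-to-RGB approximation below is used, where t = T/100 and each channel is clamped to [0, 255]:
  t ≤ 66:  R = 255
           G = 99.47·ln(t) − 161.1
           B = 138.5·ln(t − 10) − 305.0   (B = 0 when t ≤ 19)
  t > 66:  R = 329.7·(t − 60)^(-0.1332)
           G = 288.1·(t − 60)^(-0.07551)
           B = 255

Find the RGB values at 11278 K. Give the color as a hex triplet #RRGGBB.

t = 11278/100 = 112.78; the t > 66 branch applies.
R = 329.7·(112.78 − 60)^(-0.1332) = 329.7·52.78^(-0.1332) = 329.7·0.58961 = 194.395.
G = 288.1·(112.78 − 60)^(-0.07551) = 288.1·52.78^(-0.07551) = 288.1·0.74120 = 213.540.
B = 255 by definition for t > 66.
Rounded: (194, 214, 255).
In hex: #C2D6FF.

#C2D6FF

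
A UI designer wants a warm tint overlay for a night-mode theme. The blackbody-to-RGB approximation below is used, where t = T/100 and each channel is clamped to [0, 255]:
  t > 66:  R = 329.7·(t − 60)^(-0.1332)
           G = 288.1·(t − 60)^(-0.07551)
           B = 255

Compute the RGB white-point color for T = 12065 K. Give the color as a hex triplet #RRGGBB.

t = 12065/100 = 120.65; the t > 66 branch applies.
R = 329.7·(120.65 − 60)^(-0.1332) = 329.7·60.65^(-0.1332) = 329.7·0.57880 = 190.830.
G = 288.1·(120.65 − 60)^(-0.07551) = 288.1·60.65^(-0.07551) = 288.1·0.73346 = 211.311.
B = 255 by definition for t > 66.
Rounded: (191, 211, 255).
In hex: #BFD3FF.

#BFD3FF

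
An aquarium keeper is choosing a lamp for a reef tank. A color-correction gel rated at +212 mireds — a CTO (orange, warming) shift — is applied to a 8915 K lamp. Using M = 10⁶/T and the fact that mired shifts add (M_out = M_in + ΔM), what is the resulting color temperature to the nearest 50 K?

3100 K

M_in = 10⁶/8915 = 112.17 mireds.
M_out = 112.17 + (+212) = 324.17 mireds.
T_out = 10⁶/324.17 = 3084.8 K → 3100 K.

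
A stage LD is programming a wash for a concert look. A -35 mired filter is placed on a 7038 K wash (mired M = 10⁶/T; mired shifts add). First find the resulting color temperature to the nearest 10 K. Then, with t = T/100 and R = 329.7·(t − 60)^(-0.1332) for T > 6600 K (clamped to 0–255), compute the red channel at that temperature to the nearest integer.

M_in = 10⁶/7038 = 142.09; M_out = 142.09 + (-35) = 107.09.
T_out = 10⁶/107.09 = 9338.3 K → 9340 K; t = 93.4.
R = 329.7·(93.4 − 60)^(-0.1332) = 329.7·33.4^(-0.1332) = 329.7·0.62667 = 206.612.
Rounded: 207.

207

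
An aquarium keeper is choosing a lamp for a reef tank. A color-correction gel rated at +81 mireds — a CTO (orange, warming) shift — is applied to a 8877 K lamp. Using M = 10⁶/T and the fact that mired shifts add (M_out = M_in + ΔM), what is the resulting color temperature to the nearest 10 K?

M_in = 10⁶/8877 = 112.65 mireds.
M_out = 112.65 + (+81) = 193.65 mireds.
T_out = 10⁶/193.65 = 5163.9 K → 5160 K.

5160 K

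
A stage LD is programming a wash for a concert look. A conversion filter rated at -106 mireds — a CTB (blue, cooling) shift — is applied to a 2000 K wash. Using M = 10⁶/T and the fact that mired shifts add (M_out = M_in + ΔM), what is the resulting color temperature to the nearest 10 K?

M_in = 10⁶/2000 = 500.00 mireds.
M_out = 500.00 + (-106) = 394.00 mireds.
T_out = 10⁶/394.00 = 2538.1 K → 2540 K.

2540 K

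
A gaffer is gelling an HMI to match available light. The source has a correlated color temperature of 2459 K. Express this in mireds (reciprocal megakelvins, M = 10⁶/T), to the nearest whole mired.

M = 10⁶ / 2459 = 406.669 → 407 mireds.

407 mireds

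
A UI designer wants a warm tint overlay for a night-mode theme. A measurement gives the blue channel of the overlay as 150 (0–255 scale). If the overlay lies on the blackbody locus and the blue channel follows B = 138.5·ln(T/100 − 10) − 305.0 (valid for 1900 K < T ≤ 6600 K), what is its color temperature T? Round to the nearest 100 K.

3700 K

ln(t − 10) = (150 + 305.0) / 138.5 = 3.2852.
t − 10 = e^3.2852 = 26.714, so t = 36.714.
T = 100·t = 3671 K → 3700 K to the nearest 100 K.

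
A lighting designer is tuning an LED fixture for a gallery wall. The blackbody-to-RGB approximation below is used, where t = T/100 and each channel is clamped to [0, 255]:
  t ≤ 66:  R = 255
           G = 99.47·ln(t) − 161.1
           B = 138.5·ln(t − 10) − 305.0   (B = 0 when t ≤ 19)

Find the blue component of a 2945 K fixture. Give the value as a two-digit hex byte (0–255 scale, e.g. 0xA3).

0x6A

t = 2945/100 = 29.45; the t ≤ 66 branch applies.
B = 138.5·ln(29.45 − 10) − 305.0 = 138.5·ln 19.45 − 305.0 = 138.5·2.9678 − 305.0 = 106.047.
Rounded: 106; in hex, 0x6A.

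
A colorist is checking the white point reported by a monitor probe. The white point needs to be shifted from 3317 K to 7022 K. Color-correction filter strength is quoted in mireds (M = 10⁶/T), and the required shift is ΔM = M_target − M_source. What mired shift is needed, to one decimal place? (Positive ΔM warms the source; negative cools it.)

-159.1 mireds

M_source = 10⁶/3317 = 301.477; M_target = 10⁶/7022 = 142.410.
ΔM = 142.410 − 301.477 = -159.068 → -159.1 mireds, a cooling shift.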